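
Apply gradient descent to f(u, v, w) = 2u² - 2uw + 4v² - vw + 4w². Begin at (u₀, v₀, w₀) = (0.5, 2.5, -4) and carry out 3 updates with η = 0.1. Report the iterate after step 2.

∇f = (4u - 2w, 8v - w, -2u - v + 8w)
(u₁, v₁, w₁) = (0.5, 2.5, -4) − 0.1·(10, 24, -35.5) = (-0.5, 0.1, -0.45)
(u₂, v₂, w₂) = (-0.5, 0.1, -0.45) − 0.1·(-1.1, 1.25, -2.7) = (-0.39, -0.025, -0.18)

(-0.39, -0.025, -0.18)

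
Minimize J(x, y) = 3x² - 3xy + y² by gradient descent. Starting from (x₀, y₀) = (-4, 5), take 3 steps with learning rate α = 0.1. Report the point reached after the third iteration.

(0.983, 2.008)

∇J = (6x - 3y, -3x + 2y)
Step 1: at (-4, 5), ∇J = (-39, 22) → (-4, 5) − 0.1·(-39, 22) = (-0.1, 2.8)
Step 2: at (-0.1, 2.8), ∇J = (-9, 5.9) → (-0.1, 2.8) − 0.1·(-9, 5.9) = (0.8, 2.21)
Step 3: at (0.8, 2.21), ∇J = (-1.83, 2.02) → (0.8, 2.21) − 0.1·(-1.83, 2.02) = (0.983, 2.008)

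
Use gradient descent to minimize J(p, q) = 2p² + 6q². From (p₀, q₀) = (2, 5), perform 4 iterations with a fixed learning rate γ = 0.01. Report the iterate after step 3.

(1.769472, 3.40736)

∇J = (4p, 12q)
Step 1: at (2, 5), ∇J = (8, 60) → (2, 5) − 0.01·(8, 60) = (1.92, 4.4)
Step 2: at (1.92, 4.4), ∇J = (7.68, 52.8) → (1.92, 4.4) − 0.01·(7.68, 52.8) = (1.8432, 3.872)
Step 3: at (1.8432, 3.872), ∇J = (7.3728, 46.464) → (1.8432, 3.872) − 0.01·(7.3728, 46.464) = (1.769472, 3.40736)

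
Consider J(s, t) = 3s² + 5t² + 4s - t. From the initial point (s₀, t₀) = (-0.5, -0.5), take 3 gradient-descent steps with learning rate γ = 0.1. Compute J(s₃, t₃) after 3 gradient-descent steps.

∇J = (6s + 4, 10t - 1)
(s₁, t₁) = (-0.5, -0.5) − 0.1·(1, -6) = (-0.6, 0.1)
(s₂, t₂) = (-0.6, 0.1) − 0.1·(0.4, 0) = (-0.64, 0.1)
(s₃, t₃) = (-0.64, 0.1) − 0.1·(0.16, 0) = (-0.656, 0.1)
J(-0.656, 0.1) = -1.382992

-1.382992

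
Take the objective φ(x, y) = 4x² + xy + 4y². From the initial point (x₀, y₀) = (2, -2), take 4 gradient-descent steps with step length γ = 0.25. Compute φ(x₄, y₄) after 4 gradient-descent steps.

∇φ = (8x + y, x + 8y)
Step 1: at (2, -2), ∇φ = (14, -14) → (2, -2) − 0.25·(14, -14) = (-1.5, 1.5)
Step 2: at (-1.5, 1.5), ∇φ = (-10.5, 10.5) → (-1.5, 1.5) − 0.25·(-10.5, 10.5) = (1.125, -1.125)
Step 3: at (1.125, -1.125), ∇φ = (7.875, -7.875) → (1.125, -1.125) − 0.25·(7.875, -7.875) = (-0.84375, 0.84375)
Step 4: at (-0.84375, 0.84375), ∇φ = (-5.90625, 5.90625) → (-0.84375, 0.84375) − 0.25·(-5.90625, 5.90625) = (0.6328125, -0.6328125)
φ(0.6328125, -0.6328125) = 2.80316162109375

2.80316162109375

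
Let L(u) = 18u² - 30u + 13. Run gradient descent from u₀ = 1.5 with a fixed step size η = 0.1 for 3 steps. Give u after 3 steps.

L′(u) = 36u - 30
Step 1: L′(1.5) = 24; u₁ = 1.5 − 0.1·24 = -0.9
Step 2: L′(-0.9) = -62.4; u₂ = -0.9 − 0.1·(-62.4) = 5.34
Step 3: L′(5.34) = 162.24; u₃ = 5.34 − 0.1·162.24 = -10.884

-10.884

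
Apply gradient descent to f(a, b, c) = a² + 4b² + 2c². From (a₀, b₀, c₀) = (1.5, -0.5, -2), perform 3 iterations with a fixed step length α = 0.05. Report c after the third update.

-1.024

∇f = (2a, 8b, 4c)
Step 1: at (1.5, -0.5, -2), ∇f = (3, -4, -8) → (1.5, -0.5, -2) − 0.05·(3, -4, -8) = (1.35, -0.3, -1.6)
Step 2: at (1.35, -0.3, -1.6), ∇f = (2.7, -2.4, -6.4) → (1.35, -0.3, -1.6) − 0.05·(2.7, -2.4, -6.4) = (1.215, -0.18, -1.28)
Step 3: at (1.215, -0.18, -1.28), ∇f = (2.43, -1.44, -5.12) → (1.215, -0.18, -1.28) − 0.05·(2.43, -1.44, -5.12) = (1.0935, -0.108, -1.024)
c = -1.024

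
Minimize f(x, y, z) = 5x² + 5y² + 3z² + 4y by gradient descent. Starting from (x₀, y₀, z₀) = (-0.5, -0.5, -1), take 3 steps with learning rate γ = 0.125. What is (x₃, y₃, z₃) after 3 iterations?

∇f = (10x, 10y + 4, 6z)
Step 1: at (-0.5, -0.5, -1), ∇f = (-5, -1, -6) → (-0.5, -0.5, -1) − 0.125·(-5, -1, -6) = (0.125, -0.375, -0.25)
Step 2: at (0.125, -0.375, -0.25), ∇f = (1.25, 0.25, -1.5) → (0.125, -0.375, -0.25) − 0.125·(1.25, 0.25, -1.5) = (-0.03125, -0.40625, -0.0625)
Step 3: at (-0.03125, -0.40625, -0.0625), ∇f = (-0.3125, -0.0625, -0.375) → (-0.03125, -0.40625, -0.0625) − 0.125·(-0.3125, -0.0625, -0.375) = (0.0078125, -0.3984375, -0.015625)

(0.0078125, -0.3984375, -0.015625)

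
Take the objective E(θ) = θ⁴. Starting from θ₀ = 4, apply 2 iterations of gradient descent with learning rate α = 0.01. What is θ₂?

E′(θ) = 4θ³
Step 1: E′(4) = 256; θ₁ = 4 − 0.01·256 = 1.44
Step 2: E′(1.44) = 11.943936; θ₂ = 1.44 − 0.01·11.943936 = 1.32056064

1.32056064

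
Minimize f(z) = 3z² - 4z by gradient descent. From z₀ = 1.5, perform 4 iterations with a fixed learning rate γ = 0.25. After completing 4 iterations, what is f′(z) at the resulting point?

f′(z) = 6z - 4
Step 1: f′(1.5) = 5; z₁ = 1.5 − 0.25·5 = 0.25
Step 2: f′(0.25) = -2.5; z₂ = 0.25 − 0.25·(-2.5) = 0.875
Step 3: f′(0.875) = 1.25; z₃ = 0.875 − 0.25·1.25 = 0.5625
Step 4: f′(0.5625) = -0.625; z₄ = 0.5625 − 0.25·(-0.625) = 0.71875
f′(z) at (0.71875) = 0.3125

0.3125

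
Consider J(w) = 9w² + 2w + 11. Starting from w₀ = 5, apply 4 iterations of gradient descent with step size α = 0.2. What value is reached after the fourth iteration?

J′(w) = 18w + 2
w₁ = 5 − 0.2·92 = -13.4
w₂ = -13.4 − 0.2·(-239.2) = 34.44
w₃ = 34.44 − 0.2·621.92 = -89.944
w₄ = -89.944 − 0.2·(-1616.992) = 233.4544

233.4544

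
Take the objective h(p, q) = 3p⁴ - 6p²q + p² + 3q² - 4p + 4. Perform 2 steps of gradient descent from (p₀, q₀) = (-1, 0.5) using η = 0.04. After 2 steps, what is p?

∇h = (12p³ - 12pq + 2p - 4, -6p² + 6q)
Step 1: at (-1, 0.5), ∇h = (-12, -3) → (-1, 0.5) − 0.04·(-12, -3) = (-0.52, 0.62)
Step 2: at (-0.52, 0.62), ∇h = (-2.858496, 2.0976) → (-0.52, 0.62) − 0.04·(-2.858496, 2.0976) = (-0.40566016, 0.536096)
p = -0.40566016

-0.40566016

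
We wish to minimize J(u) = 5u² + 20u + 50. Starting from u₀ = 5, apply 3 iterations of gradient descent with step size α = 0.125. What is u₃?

J′(u) = 10u + 20
Step 1: J′(5) = 70; u₁ = 5 − 0.125·70 = -3.75
Step 2: J′(-3.75) = -17.5; u₂ = -3.75 − 0.125·(-17.5) = -1.5625
Step 3: J′(-1.5625) = 4.375; u₃ = -1.5625 − 0.125·4.375 = -2.109375

-2.109375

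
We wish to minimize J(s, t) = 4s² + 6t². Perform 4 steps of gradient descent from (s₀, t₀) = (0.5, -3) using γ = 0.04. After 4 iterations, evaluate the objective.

∇J = (8s, 12t)
(s₁, t₁) = (0.5, -3) − 0.04·(4, -36) = (0.34, -1.56)
(s₂, t₂) = (0.34, -1.56) − 0.04·(2.72, -18.72) = (0.2312, -0.8112)
(s₃, t₃) = (0.2312, -0.8112) − 0.04·(1.8496, -9.7344) = (0.157216, -0.421824)
(s₄, t₄) = (0.157216, -0.421824) − 0.04·(1.257728, -5.061888) = (0.10690688, -0.21934848)
J(0.10690688, -0.21934848) = 0.3343988580352

0.3343988580352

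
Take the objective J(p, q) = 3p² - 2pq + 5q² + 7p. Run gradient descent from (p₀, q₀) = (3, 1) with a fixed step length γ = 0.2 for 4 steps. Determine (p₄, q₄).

∇J = (6p - 2q + 7, -2p + 10q)
Step 1: at (3, 1), ∇J = (23, 4) → (3, 1) − 0.2·(23, 4) = (-1.6, 0.2)
Step 2: at (-1.6, 0.2), ∇J = (-3, 5.2) → (-1.6, 0.2) − 0.2·(-3, 5.2) = (-1, -0.84)
Step 3: at (-1, -0.84), ∇J = (2.68, -6.4) → (-1, -0.84) − 0.2·(2.68, -6.4) = (-1.536, 0.44)
Step 4: at (-1.536, 0.44), ∇J = (-3.096, 7.472) → (-1.536, 0.44) − 0.2·(-3.096, 7.472) = (-0.9168, -1.0544)

(-0.9168, -1.0544)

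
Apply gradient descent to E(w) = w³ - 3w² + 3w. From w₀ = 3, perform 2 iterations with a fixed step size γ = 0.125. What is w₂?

E′(w) = 3w² - 6w + 3
Step 1: E′(3) = 12; w₁ = 3 − 0.125·12 = 1.5
Step 2: E′(1.5) = 0.75; w₂ = 1.5 − 0.125·0.75 = 1.40625

1.40625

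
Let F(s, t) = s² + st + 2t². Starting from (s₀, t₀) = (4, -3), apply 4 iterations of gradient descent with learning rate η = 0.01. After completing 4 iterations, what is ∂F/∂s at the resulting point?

∇F = (2s + t, s + 4t)
Step 1: at (4, -3), ∇F = (5, -8) → (4, -3) − 0.01·(5, -8) = (3.95, -2.92)
Step 2: at (3.95, -2.92), ∇F = (4.98, -7.73) → (3.95, -2.92) − 0.01·(4.98, -7.73) = (3.9002, -2.8427)
Step 3: at (3.9002, -2.8427), ∇F = (4.9577, -7.4706) → (3.9002, -2.8427) − 0.01·(4.9577, -7.4706) = (3.850623, -2.767994)
Step 4: at (3.850623, -2.767994), ∇F = (4.933252, -7.221353) → (3.850623, -2.767994) − 0.01·(4.933252, -7.221353) = (3.80129048, -2.69578047)
∂F/∂s at (3.80129048, -2.69578047) = 4.90680049

4.90680049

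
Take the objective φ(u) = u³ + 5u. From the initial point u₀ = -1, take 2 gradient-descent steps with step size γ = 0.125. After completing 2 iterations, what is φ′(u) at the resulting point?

φ′(u) = 3u² + 5
Step 1: φ′(-1) = 8; u₁ = -1 − 0.125·8 = -2
Step 2: φ′(-2) = 17; u₂ = -2 − 0.125·17 = -4.125
φ′(u) at (-4.125) = 56.046875

56.046875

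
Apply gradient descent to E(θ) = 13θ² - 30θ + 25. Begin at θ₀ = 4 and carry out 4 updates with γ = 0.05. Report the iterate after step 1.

E′(θ) = 26θ - 30
Step 1: E′(4) = 74; θ₁ = 4 − 0.05·74 = 0.3

0.3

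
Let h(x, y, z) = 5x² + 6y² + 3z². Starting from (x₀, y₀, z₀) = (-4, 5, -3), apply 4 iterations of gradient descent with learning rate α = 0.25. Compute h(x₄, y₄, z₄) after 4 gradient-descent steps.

∇h = (10x, 12y, 6z)
Step 1: at (-4, 5, -3), ∇h = (-40, 60, -18) → (-4, 5, -3) − 0.25·(-40, 60, -18) = (6, -10, 1.5)
Step 2: at (6, -10, 1.5), ∇h = (60, -120, 9) → (6, -10, 1.5) − 0.25·(60, -120, 9) = (-9, 20, -0.75)
Step 3: at (-9, 20, -0.75), ∇h = (-90, 240, -4.5) → (-9, 20, -0.75) − 0.25·(-90, 240, -4.5) = (13.5, -40, 0.375)
Step 4: at (13.5, -40, 0.375), ∇h = (135, -480, 2.25) → (13.5, -40, 0.375) − 0.25·(135, -480, 2.25) = (-20.25, 80, -0.1875)
h(-20.25, 80, -0.1875) = 40450.41796875

40450.41796875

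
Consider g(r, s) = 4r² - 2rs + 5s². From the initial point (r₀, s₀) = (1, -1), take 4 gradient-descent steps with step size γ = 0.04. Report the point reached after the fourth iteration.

∇g = (8r - 2s, -2r + 10s)
(r₁, s₁) = (1, -1) − 0.04·(10, -12) = (0.6, -0.52)
(r₂, s₂) = (0.6, -0.52) − 0.04·(5.84, -6.4) = (0.3664, -0.264)
(r₃, s₃) = (0.3664, -0.264) − 0.04·(3.4592, -3.3728) = (0.228032, -0.129088)
(r₄, s₄) = (0.228032, -0.129088) − 0.04·(2.082432, -1.746944) = (0.14473472, -0.05921024)

(0.14473472, -0.05921024)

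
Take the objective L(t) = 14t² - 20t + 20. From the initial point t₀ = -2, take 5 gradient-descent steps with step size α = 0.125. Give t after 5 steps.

265.78125

L′(t) = 28t - 20
Step 1: L′(-2) = -76; t₁ = -2 − 0.125·(-76) = 7.5
Step 2: L′(7.5) = 190; t₂ = 7.5 − 0.125·190 = -16.25
Step 3: L′(-16.25) = -475; t₃ = -16.25 − 0.125·(-475) = 43.125
Step 4: L′(43.125) = 1187.5; t₄ = 43.125 − 0.125·1187.5 = -105.3125
Step 5: L′(-105.3125) = -2968.75; t₅ = -105.3125 − 0.125·(-2968.75) = 265.78125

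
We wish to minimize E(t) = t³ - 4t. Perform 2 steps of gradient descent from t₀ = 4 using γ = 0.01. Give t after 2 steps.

3.219792

E′(t) = 3t² - 4
Step 1: E′(4) = 44; t₁ = 4 − 0.01·44 = 3.56
Step 2: E′(3.56) = 34.0208; t₂ = 3.56 − 0.01·34.0208 = 3.219792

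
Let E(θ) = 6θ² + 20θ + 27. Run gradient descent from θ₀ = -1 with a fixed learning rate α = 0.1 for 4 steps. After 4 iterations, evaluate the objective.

10.33334016

E′(θ) = 12θ + 20
θ₁ = -1 − 0.1·8 = -1.8
θ₂ = -1.8 − 0.1·(-1.6) = -1.64
θ₃ = -1.64 − 0.1·0.32 = -1.672
θ₄ = -1.672 − 0.1·(-0.064) = -1.6656
E(-1.6656) = 10.33334016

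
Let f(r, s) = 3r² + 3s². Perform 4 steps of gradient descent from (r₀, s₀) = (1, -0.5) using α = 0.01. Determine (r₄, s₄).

∇f = (6r, 6s)
Step 1: at (1, -0.5), ∇f = (6, -3) → (1, -0.5) − 0.01·(6, -3) = (0.94, -0.47)
Step 2: at (0.94, -0.47), ∇f = (5.64, -2.82) → (0.94, -0.47) − 0.01·(5.64, -2.82) = (0.8836, -0.4418)
Step 3: at (0.8836, -0.4418), ∇f = (5.3016, -2.6508) → (0.8836, -0.4418) − 0.01·(5.3016, -2.6508) = (0.830584, -0.415292)
Step 4: at (0.830584, -0.415292), ∇f = (4.983504, -2.491752) → (0.830584, -0.415292) − 0.01·(4.983504, -2.491752) = (0.78074896, -0.39037448)

(0.78074896, -0.39037448)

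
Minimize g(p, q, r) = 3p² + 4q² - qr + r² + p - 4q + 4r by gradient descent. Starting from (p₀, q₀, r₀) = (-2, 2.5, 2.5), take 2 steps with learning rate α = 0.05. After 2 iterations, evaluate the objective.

∇g = (6p + 1, 8q - r - 4, -q + 2r + 4)
(p₁, q₁, r₁) = (-2, 2.5, 2.5) − 0.05·(-11, 13.5, 6.5) = (-1.45, 1.825, 2.175)
(p₂, q₂, r₂) = (-1.45, 1.825, 2.175) − 0.05·(-7.7, 8.425, 6.525) = (-1.065, 1.40375, 1.84875)
g(-1.065, 1.40375, 1.84875) = 12.822425

12.822425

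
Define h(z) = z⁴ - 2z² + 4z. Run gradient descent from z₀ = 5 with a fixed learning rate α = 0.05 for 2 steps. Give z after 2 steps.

h′(z) = 4z³ - 4z + 4
Step 1: h′(5) = 484; z₁ = 5 − 0.05·484 = -19.2
Step 2: h′(-19.2) = -28230.752; z₂ = -19.2 − 0.05·(-28230.752) = 1392.3376

1392.3376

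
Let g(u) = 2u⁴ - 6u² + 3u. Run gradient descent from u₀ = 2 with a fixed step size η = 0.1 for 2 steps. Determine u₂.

4.3736

g′(u) = 8u³ - 12u + 3
Step 1: g′(2) = 43; u₁ = 2 − 0.1·43 = -2.3
Step 2: g′(-2.3) = -66.736; u₂ = -2.3 − 0.1·(-66.736) = 4.3736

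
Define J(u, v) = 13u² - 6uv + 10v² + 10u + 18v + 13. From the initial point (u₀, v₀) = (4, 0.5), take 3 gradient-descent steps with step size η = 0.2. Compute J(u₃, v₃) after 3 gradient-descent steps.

2104372.433952

∇J = (26u - 6v + 10, -6u + 20v + 18)
Step 1: at (4, 0.5), ∇J = (111, 4) → (4, 0.5) − 0.2·(111, 4) = (-18.2, -0.3)
Step 2: at (-18.2, -0.3), ∇J = (-461.4, 121.2) → (-18.2, -0.3) − 0.2·(-461.4, 121.2) = (74.08, -24.54)
Step 3: at (74.08, -24.54), ∇J = (2083.32, -917.28) → (74.08, -24.54) − 0.2·(2083.32, -917.28) = (-342.584, 158.916)
J(-342.584, 158.916) = 2104372.433952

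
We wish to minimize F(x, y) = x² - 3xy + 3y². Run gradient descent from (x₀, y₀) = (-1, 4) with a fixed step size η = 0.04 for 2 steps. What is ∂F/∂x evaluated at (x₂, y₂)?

∇F = (2x - 3y, -3x + 6y)
Step 1: at (-1, 4), ∇F = (-14, 27) → (-1, 4) − 0.04·(-14, 27) = (-0.44, 2.92)
Step 2: at (-0.44, 2.92), ∇F = (-9.64, 18.84) → (-0.44, 2.92) − 0.04·(-9.64, 18.84) = (-0.0544, 2.1664)
∂F/∂x at (-0.0544, 2.1664) = -6.608

-6.608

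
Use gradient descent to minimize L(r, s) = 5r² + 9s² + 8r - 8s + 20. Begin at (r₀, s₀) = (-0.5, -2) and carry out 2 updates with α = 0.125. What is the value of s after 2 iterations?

∇L = (10r + 8, 18s - 8)
Step 1: at (-0.5, -2), ∇L = (3, -44) → (-0.5, -2) − 0.125·(3, -44) = (-0.875, 3.5)
Step 2: at (-0.875, 3.5), ∇L = (-0.75, 55) → (-0.875, 3.5) − 0.125·(-0.75, 55) = (-0.78125, -3.375)
s = -3.375

-3.375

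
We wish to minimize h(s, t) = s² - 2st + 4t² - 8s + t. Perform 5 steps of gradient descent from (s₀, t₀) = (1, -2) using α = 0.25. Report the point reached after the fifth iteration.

∇h = (2s - 2t - 8, -2s + 8t + 1)
(s₁, t₁) = (1, -2) − 0.25·(-2, -17) = (1.5, 2.25)
(s₂, t₂) = (1.5, 2.25) − 0.25·(-9.5, 16) = (3.875, -1.75)
(s₃, t₃) = (3.875, -1.75) − 0.25·(3.25, -20.75) = (3.0625, 3.4375)
(s₄, t₄) = (3.0625, 3.4375) − 0.25·(-8.75, 22.375) = (5.25, -2.15625)
(s₅, t₅) = (5.25, -2.15625) − 0.25·(6.8125, -26.75) = (3.546875, 4.53125)

(3.546875, 4.53125)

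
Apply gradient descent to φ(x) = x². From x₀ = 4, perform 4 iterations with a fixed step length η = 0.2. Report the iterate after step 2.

φ′(x) = 2x
x₁ = 4 − 0.2·8 = 2.4
x₂ = 2.4 − 0.2·4.8 = 1.44

1.44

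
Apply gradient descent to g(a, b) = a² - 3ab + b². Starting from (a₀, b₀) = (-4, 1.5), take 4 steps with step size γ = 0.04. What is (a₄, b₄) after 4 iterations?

(-2.5887232, -0.3359232)

∇g = (2a - 3b, -3a + 2b)
Step 1: at (-4, 1.5), ∇g = (-12.5, 15) → (-4, 1.5) − 0.04·(-12.5, 15) = (-3.5, 0.9)
Step 2: at (-3.5, 0.9), ∇g = (-9.7, 12.3) → (-3.5, 0.9) − 0.04·(-9.7, 12.3) = (-3.112, 0.408)
Step 3: at (-3.112, 0.408), ∇g = (-7.448, 10.152) → (-3.112, 0.408) − 0.04·(-7.448, 10.152) = (-2.81408, 0.00192)
Step 4: at (-2.81408, 0.00192), ∇g = (-5.63392, 8.44608) → (-2.81408, 0.00192) − 0.04·(-5.63392, 8.44608) = (-2.5887232, -0.3359232)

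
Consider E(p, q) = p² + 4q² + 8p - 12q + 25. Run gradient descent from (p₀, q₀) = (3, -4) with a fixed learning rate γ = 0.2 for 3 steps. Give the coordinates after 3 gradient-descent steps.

(-2.488, 2.688)

∇E = (2p + 8, 8q - 12)
Step 1: at (3, -4), ∇E = (14, -44) → (3, -4) − 0.2·(14, -44) = (0.2, 4.8)
Step 2: at (0.2, 4.8), ∇E = (8.4, 26.4) → (0.2, 4.8) − 0.2·(8.4, 26.4) = (-1.48, -0.48)
Step 3: at (-1.48, -0.48), ∇E = (5.04, -15.84) → (-1.48, -0.48) − 0.2·(5.04, -15.84) = (-2.488, 2.688)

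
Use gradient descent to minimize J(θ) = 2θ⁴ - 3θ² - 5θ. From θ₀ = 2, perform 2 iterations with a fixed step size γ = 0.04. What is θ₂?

J′(θ) = 8θ³ - 6θ - 5
θ₁ = 2 − 0.04·47 = 0.12
θ₂ = 0.12 − 0.04·(-5.706176) = 0.34824704

0.34824704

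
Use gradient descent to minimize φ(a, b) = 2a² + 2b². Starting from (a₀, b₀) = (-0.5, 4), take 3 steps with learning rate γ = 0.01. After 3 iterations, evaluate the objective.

25.43962816512

∇φ = (4a, 4b)
Step 1: at (-0.5, 4), ∇φ = (-2, 16) → (-0.5, 4) − 0.01·(-2, 16) = (-0.48, 3.84)
Step 2: at (-0.48, 3.84), ∇φ = (-1.92, 15.36) → (-0.48, 3.84) − 0.01·(-1.92, 15.36) = (-0.4608, 3.6864)
Step 3: at (-0.4608, 3.6864), ∇φ = (-1.8432, 14.7456) → (-0.4608, 3.6864) − 0.01·(-1.8432, 14.7456) = (-0.442368, 3.538944)
φ(-0.442368, 3.538944) = 25.43962816512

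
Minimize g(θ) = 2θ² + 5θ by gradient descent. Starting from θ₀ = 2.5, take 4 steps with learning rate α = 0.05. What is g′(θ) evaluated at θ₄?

g′(θ) = 4θ + 5
Step 1: g′(2.5) = 15; θ₁ = 2.5 − 0.05·15 = 1.75
Step 2: g′(1.75) = 12; θ₂ = 1.75 − 0.05·12 = 1.15
Step 3: g′(1.15) = 9.6; θ₃ = 1.15 − 0.05·9.6 = 0.67
Step 4: g′(0.67) = 7.68; θ₄ = 0.67 − 0.05·7.68 = 0.286
g′(θ) at (0.286) = 6.144

6.144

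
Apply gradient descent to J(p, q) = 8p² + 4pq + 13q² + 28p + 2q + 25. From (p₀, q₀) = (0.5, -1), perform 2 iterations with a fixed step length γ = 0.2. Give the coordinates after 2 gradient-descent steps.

∇J = (16p + 4q + 28, 4p + 26q + 2)
(p₁, q₁) = (0.5, -1) − 0.2·(32, -22) = (-5.9, 3.4)
(p₂, q₂) = (-5.9, 3.4) − 0.2·(-52.8, 66.8) = (4.66, -9.96)

(4.66, -9.96)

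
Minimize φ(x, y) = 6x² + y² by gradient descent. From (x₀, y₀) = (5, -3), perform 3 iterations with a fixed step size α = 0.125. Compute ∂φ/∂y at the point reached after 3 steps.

-2.53125

∇φ = (12x, 2y)
(x₁, y₁) = (5, -3) − 0.125·(60, -6) = (-2.5, -2.25)
(x₂, y₂) = (-2.5, -2.25) − 0.125·(-30, -4.5) = (1.25, -1.6875)
(x₃, y₃) = (1.25, -1.6875) − 0.125·(15, -3.375) = (-0.625, -1.265625)
∂φ/∂y at (-0.625, -1.265625) = -2.53125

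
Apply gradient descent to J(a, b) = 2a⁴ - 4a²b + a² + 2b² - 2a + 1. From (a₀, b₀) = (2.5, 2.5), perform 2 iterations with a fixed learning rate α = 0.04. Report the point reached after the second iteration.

(-1.02917504, 2.665504)

∇J = (8a³ - 8ab + 2a - 2, -4a² + 4b)
(a₁, b₁) = (2.5, 2.5) − 0.04·(78, -15) = (-0.62, 3.1)
(a₂, b₂) = (-0.62, 3.1) − 0.04·(10.229376, 10.8624) = (-1.02917504, 2.665504)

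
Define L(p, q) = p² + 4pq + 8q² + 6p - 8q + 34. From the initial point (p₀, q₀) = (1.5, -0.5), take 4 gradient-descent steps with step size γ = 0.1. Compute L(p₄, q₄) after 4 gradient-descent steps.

∇L = (2p + 4q + 6, 4p + 16q - 8)
Step 1: at (1.5, -0.5), ∇L = (7, -10) → (1.5, -0.5) − 0.1·(7, -10) = (0.8, 0.5)
Step 2: at (0.8, 0.5), ∇L = (9.6, 3.2) → (0.8, 0.5) − 0.1·(9.6, 3.2) = (-0.16, 0.18)
Step 3: at (-0.16, 0.18), ∇L = (6.4, -5.76) → (-0.16, 0.18) − 0.1·(6.4, -5.76) = (-0.8, 0.756)
Step 4: at (-0.8, 0.756), ∇L = (7.424, 0.896) → (-0.8, 0.756) − 0.1·(7.424, 0.896) = (-1.5424, 0.6664)
L(-1.5424, 0.6664) = 21.234688

21.234688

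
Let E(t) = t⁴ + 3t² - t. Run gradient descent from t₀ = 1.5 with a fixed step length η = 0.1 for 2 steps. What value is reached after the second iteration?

E′(t) = 4t³ + 6t - 1
Step 1: E′(1.5) = 21.5; t₁ = 1.5 − 0.1·21.5 = -0.65
Step 2: E′(-0.65) = -5.9985; t₂ = -0.65 − 0.1·(-5.9985) = -0.05015

-0.05015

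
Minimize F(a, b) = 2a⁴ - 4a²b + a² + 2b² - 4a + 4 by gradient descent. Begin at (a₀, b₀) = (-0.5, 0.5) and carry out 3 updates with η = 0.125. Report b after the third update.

0.21875

∇F = (8a³ - 8ab + 2a - 4, -4a² + 4b)
Step 1: at (-0.5, 0.5), ∇F = (-4, 1) → (-0.5, 0.5) − 0.125·(-4, 1) = (0, 0.375)
Step 2: at (0, 0.375), ∇F = (-4, 1.5) → (0, 0.375) − 0.125·(-4, 1.5) = (0.5, 0.1875)
Step 3: at (0.5, 0.1875), ∇F = (-2.75, -0.25) → (0.5, 0.1875) − 0.125·(-2.75, -0.25) = (0.84375, 0.21875)
b = 0.21875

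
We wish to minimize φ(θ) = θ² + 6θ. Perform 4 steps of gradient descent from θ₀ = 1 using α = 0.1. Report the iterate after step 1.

0.2

φ′(θ) = 2θ + 6
Step 1: φ′(1) = 8; θ₁ = 1 − 0.1·8 = 0.2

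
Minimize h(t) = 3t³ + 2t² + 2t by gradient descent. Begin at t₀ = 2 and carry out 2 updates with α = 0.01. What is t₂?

h′(t) = 9t² + 4t + 2
t₁ = 2 − 0.01·46 = 1.54
t₂ = 1.54 − 0.01·29.5044 = 1.244956

1.244956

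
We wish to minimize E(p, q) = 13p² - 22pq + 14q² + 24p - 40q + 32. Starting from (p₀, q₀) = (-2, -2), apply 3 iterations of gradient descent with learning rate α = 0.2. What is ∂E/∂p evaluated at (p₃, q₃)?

-22939.712

∇E = (26p - 22q + 24, -22p + 28q - 40)
Step 1: at (-2, -2), ∇E = (16, -52) → (-2, -2) − 0.2·(16, -52) = (-5.2, 8.4)
Step 2: at (-5.2, 8.4), ∇E = (-296, 309.6) → (-5.2, 8.4) − 0.2·(-296, 309.6) = (54, -53.52)
Step 3: at (54, -53.52), ∇E = (2605.44, -2726.56) → (54, -53.52) − 0.2·(2605.44, -2726.56) = (-467.088, 491.792)
∂E/∂p at (-467.088, 491.792) = -22939.712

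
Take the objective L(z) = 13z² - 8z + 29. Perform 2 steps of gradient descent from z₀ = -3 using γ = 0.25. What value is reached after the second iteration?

-99.75

L′(z) = 26z - 8
Step 1: L′(-3) = -86; z₁ = -3 − 0.25·(-86) = 18.5
Step 2: L′(18.5) = 473; z₂ = 18.5 − 0.25·473 = -99.75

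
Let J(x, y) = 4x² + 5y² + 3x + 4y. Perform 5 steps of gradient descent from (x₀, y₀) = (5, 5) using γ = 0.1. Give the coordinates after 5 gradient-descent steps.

∇J = (8x + 3, 10y + 4)
(x₁, y₁) = (5, 5) − 0.1·(43, 54) = (0.7, -0.4)
(x₂, y₂) = (0.7, -0.4) − 0.1·(8.6, 0) = (-0.16, -0.4)
(x₃, y₃) = (-0.16, -0.4) − 0.1·(1.72, 0) = (-0.332, -0.4)
(x₄, y₄) = (-0.332, -0.4) − 0.1·(0.344, 0) = (-0.3664, -0.4)
(x₅, y₅) = (-0.3664, -0.4) − 0.1·(0.0688, 0) = (-0.37328, -0.4)

(-0.37328, -0.4)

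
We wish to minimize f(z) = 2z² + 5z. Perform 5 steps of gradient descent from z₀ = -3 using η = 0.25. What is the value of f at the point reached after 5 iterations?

f′(z) = 4z + 5
z₁ = -3 − 0.25·(-7) = -1.25
z₂ = -1.25 − 0.25·0 = -1.25
z₃ = -1.25 − 0.25·0 = -1.25
z₄ = -1.25 − 0.25·0 = -1.25
z₅ = -1.25 − 0.25·0 = -1.25
f(-1.25) = -3.125

-3.125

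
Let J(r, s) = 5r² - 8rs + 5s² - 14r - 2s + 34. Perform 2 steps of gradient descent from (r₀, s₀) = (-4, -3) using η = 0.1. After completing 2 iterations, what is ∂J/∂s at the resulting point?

∇J = (10r - 8s - 14, -8r + 10s - 2)
(r₁, s₁) = (-4, -3) − 0.1·(-30, 0) = (-1, -3)
(r₂, s₂) = (-1, -3) − 0.1·(0, -24) = (-1, -0.6)
∂J/∂s at (-1, -0.6) = 0

0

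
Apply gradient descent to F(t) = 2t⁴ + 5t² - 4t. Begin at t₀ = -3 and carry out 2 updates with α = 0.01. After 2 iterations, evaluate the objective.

2.4512

F′(t) = 8t³ + 10t - 4
t₁ = -3 − 0.01·(-250) = -0.5
t₂ = -0.5 − 0.01·(-10) = -0.4
F(-0.4) = 2.4512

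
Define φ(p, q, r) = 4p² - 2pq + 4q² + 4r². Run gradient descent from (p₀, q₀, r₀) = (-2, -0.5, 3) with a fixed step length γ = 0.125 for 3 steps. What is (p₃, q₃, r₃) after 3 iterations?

(-0.0078125, -0.03125, 0)

∇φ = (8p - 2q, -2p + 8q, 8r)
(p₁, q₁, r₁) = (-2, -0.5, 3) − 0.125·(-15, 0, 24) = (-0.125, -0.5, 0)
(p₂, q₂, r₂) = (-0.125, -0.5, 0) − 0.125·(0, -3.75, 0) = (-0.125, -0.03125, 0)
(p₃, q₃, r₃) = (-0.125, -0.03125, 0) − 0.125·(-0.9375, 0, 0) = (-0.0078125, -0.03125, 0)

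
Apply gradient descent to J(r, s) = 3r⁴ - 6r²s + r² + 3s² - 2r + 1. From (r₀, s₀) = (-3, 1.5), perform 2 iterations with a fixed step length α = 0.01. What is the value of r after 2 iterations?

∇J = (12r³ - 12rs + 2r - 2, -6r² + 6s)
(r₁, s₁) = (-3, 1.5) − 0.01·(-278, -45) = (-0.22, 1.95)
(r₂, s₂) = (-0.22, 1.95) − 0.01·(2.580224, 11.4096) = (-0.24580224, 1.835904)
r = -0.24580224

-0.24580224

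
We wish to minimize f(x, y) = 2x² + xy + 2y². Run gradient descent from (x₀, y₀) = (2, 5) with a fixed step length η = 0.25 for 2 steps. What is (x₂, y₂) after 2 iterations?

∇f = (4x + y, x + 4y)
Step 1: at (2, 5), ∇f = (13, 22) → (2, 5) − 0.25·(13, 22) = (-1.25, -0.5)
Step 2: at (-1.25, -0.5), ∇f = (-5.5, -3.25) → (-1.25, -0.5) − 0.25·(-5.5, -3.25) = (0.125, 0.3125)

(0.125, 0.3125)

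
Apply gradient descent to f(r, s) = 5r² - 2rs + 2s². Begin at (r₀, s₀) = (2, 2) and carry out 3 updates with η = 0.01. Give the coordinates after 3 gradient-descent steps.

∇f = (10r - 2s, -2r + 4s)
(r₁, s₁) = (2, 2) − 0.01·(16, 4) = (1.84, 1.96)
(r₂, s₂) = (1.84, 1.96) − 0.01·(14.48, 4.16) = (1.6952, 1.9184)
(r₃, s₃) = (1.6952, 1.9184) − 0.01·(13.1152, 4.2832) = (1.564048, 1.875568)

(1.564048, 1.875568)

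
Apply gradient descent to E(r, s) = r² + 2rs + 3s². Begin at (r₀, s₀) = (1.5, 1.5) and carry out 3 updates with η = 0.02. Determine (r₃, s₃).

(1.18128, 0.876192)

∇E = (2r + 2s, 2r + 6s)
Step 1: at (1.5, 1.5), ∇E = (6, 12) → (1.5, 1.5) − 0.02·(6, 12) = (1.38, 1.26)
Step 2: at (1.38, 1.26), ∇E = (5.28, 10.32) → (1.38, 1.26) − 0.02·(5.28, 10.32) = (1.2744, 1.0536)
Step 3: at (1.2744, 1.0536), ∇E = (4.656, 8.8704) → (1.2744, 1.0536) − 0.02·(4.656, 8.8704) = (1.18128, 0.876192)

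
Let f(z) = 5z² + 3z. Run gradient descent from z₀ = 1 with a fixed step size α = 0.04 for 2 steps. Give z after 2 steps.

0.168

f′(z) = 10z + 3
z₁ = 1 − 0.04·13 = 0.48
z₂ = 0.48 − 0.04·7.8 = 0.168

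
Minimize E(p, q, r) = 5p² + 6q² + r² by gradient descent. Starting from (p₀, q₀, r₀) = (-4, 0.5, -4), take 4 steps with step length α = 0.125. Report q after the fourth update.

0.03125

∇E = (10p, 12q, 2r)
(p₁, q₁, r₁) = (-4, 0.5, -4) − 0.125·(-40, 6, -8) = (1, -0.25, -3)
(p₂, q₂, r₂) = (1, -0.25, -3) − 0.125·(10, -3, -6) = (-0.25, 0.125, -2.25)
(p₃, q₃, r₃) = (-0.25, 0.125, -2.25) − 0.125·(-2.5, 1.5, -4.5) = (0.0625, -0.0625, -1.6875)
(p₄, q₄, r₄) = (0.0625, -0.0625, -1.6875) − 0.125·(0.625, -0.75, -3.375) = (-0.015625, 0.03125, -1.265625)
q = 0.03125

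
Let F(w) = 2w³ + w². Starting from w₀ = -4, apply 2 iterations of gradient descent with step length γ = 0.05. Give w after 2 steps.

-28.728

F′(w) = 6w² + 2w
w₁ = -4 − 0.05·88 = -8.4
w₂ = -8.4 − 0.05·406.56 = -28.728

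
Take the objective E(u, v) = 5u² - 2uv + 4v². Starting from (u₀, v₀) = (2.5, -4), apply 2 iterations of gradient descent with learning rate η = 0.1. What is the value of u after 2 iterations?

∇E = (10u - 2v, -2u + 8v)
Step 1: at (2.5, -4), ∇E = (33, -37) → (2.5, -4) − 0.1·(33, -37) = (-0.8, -0.3)
Step 2: at (-0.8, -0.3), ∇E = (-7.4, -0.8) → (-0.8, -0.3) − 0.1·(-7.4, -0.8) = (-0.06, -0.22)
u = -0.06

-0.06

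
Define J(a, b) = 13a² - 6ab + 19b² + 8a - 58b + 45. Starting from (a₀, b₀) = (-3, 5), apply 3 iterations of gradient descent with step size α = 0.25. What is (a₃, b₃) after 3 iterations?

(1428.25, -2995)

∇J = (26a - 6b + 8, -6a + 38b - 58)
(a₁, b₁) = (-3, 5) − 0.25·(-100, 150) = (22, -32.5)
(a₂, b₂) = (22, -32.5) − 0.25·(775, -1425) = (-171.75, 323.75)
(a₃, b₃) = (-171.75, 323.75) − 0.25·(-6400, 13275) = (1428.25, -2995)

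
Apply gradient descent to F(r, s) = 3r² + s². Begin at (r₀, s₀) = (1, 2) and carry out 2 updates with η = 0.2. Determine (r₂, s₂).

∇F = (6r, 2s)
Step 1: at (1, 2), ∇F = (6, 4) → (1, 2) − 0.2·(6, 4) = (-0.2, 1.2)
Step 2: at (-0.2, 1.2), ∇F = (-1.2, 2.4) → (-0.2, 1.2) − 0.2·(-1.2, 2.4) = (0.04, 0.72)

(0.04, 0.72)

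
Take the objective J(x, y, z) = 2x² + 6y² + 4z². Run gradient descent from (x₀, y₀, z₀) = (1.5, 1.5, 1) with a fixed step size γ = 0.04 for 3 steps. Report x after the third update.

0.889056

∇J = (4x, 12y, 8z)
(x₁, y₁, z₁) = (1.5, 1.5, 1) − 0.04·(6, 18, 8) = (1.26, 0.78, 0.68)
(x₂, y₂, z₂) = (1.26, 0.78, 0.68) − 0.04·(5.04, 9.36, 5.44) = (1.0584, 0.4056, 0.4624)
(x₃, y₃, z₃) = (1.0584, 0.4056, 0.4624) − 0.04·(4.2336, 4.8672, 3.6992) = (0.889056, 0.210912, 0.314432)
x = 0.889056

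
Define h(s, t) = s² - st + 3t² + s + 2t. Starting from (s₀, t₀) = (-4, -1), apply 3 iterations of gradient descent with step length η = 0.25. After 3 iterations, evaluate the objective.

-0.5185546875

∇h = (2s - t + 1, -s + 6t + 2)
(s₁, t₁) = (-4, -1) − 0.25·(-6, 0) = (-2.5, -1)
(s₂, t₂) = (-2.5, -1) − 0.25·(-3, -1.5) = (-1.75, -0.625)
(s₃, t₃) = (-1.75, -0.625) − 0.25·(-1.875, 0) = (-1.28125, -0.625)
h(-1.28125, -0.625) = -0.5185546875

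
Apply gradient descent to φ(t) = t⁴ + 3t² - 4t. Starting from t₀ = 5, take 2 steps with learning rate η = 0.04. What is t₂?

648.25709824

φ′(t) = 4t³ + 6t - 4
Step 1: φ′(5) = 526; t₁ = 5 − 0.04·526 = -16.04
Step 2: φ′(-16.04) = -16607.427456; t₂ = -16.04 − 0.04·(-16607.427456) = 648.25709824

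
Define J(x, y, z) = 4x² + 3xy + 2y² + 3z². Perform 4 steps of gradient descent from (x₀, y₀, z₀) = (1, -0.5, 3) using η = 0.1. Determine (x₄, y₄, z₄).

(0.1441, -0.26925, 0.0768)

∇J = (8x + 3y, 3x + 4y, 6z)
Step 1: at (1, -0.5, 3), ∇J = (6.5, 1, 18) → (1, -0.5, 3) − 0.1·(6.5, 1, 18) = (0.35, -0.6, 1.2)
Step 2: at (0.35, -0.6, 1.2), ∇J = (1, -1.35, 7.2) → (0.35, -0.6, 1.2) − 0.1·(1, -1.35, 7.2) = (0.25, -0.465, 0.48)
Step 3: at (0.25, -0.465, 0.48), ∇J = (0.605, -1.11, 2.88) → (0.25, -0.465, 0.48) − 0.1·(0.605, -1.11, 2.88) = (0.1895, -0.354, 0.192)
Step 4: at (0.1895, -0.354, 0.192), ∇J = (0.454, -0.8475, 1.152) → (0.1895, -0.354, 0.192) − 0.1·(0.454, -0.8475, 1.152) = (0.1441, -0.26925, 0.0768)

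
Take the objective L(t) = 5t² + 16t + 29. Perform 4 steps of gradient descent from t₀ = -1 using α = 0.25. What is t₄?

L′(t) = 10t + 16
Step 1: L′(-1) = 6; t₁ = -1 − 0.25·6 = -2.5
Step 2: L′(-2.5) = -9; t₂ = -2.5 − 0.25·(-9) = -0.25
Step 3: L′(-0.25) = 13.5; t₃ = -0.25 − 0.25·13.5 = -3.625
Step 4: L′(-3.625) = -20.25; t₄ = -3.625 − 0.25·(-20.25) = 1.4375

1.4375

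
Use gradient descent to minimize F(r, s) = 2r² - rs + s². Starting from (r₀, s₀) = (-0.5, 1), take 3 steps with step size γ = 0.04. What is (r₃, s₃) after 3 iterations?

(-0.205376, 0.736448)

∇F = (4r - s, -r + 2s)
(r₁, s₁) = (-0.5, 1) − 0.04·(-3, 2.5) = (-0.38, 0.9)
(r₂, s₂) = (-0.38, 0.9) − 0.04·(-2.42, 2.18) = (-0.2832, 0.8128)
(r₃, s₃) = (-0.2832, 0.8128) − 0.04·(-1.9456, 1.9088) = (-0.205376, 0.736448)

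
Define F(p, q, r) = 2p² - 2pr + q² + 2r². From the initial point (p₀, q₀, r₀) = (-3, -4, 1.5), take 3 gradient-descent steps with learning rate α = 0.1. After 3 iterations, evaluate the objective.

4.613632

∇F = (4p - 2r, 2q, -2p + 4r)
(p₁, q₁, r₁) = (-3, -4, 1.5) − 0.1·(-15, -8, 12) = (-1.5, -3.2, 0.3)
(p₂, q₂, r₂) = (-1.5, -3.2, 0.3) − 0.1·(-6.6, -6.4, 4.2) = (-0.84, -2.56, -0.12)
(p₃, q₃, r₃) = (-0.84, -2.56, -0.12) − 0.1·(-3.12, -5.12, 1.2) = (-0.528, -2.048, -0.24)
F(-0.528, -2.048, -0.24) = 4.613632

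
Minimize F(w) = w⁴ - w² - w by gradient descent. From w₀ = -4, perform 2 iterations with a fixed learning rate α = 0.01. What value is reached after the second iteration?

F′(w) = 4w³ - 2w - 1
w₁ = -4 − 0.01·(-249) = -1.51
w₂ = -1.51 − 0.01·(-11.751804) = -1.39248196

-1.39248196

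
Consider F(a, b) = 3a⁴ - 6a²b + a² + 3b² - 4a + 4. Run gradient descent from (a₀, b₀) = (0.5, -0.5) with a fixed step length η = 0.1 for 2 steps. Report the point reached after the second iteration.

∇F = (12a³ - 12ab + 2a - 4, -6a² + 6b)
(a₁, b₁) = (0.5, -0.5) − 0.1·(1.5, -4.5) = (0.35, -0.05)
(a₂, b₂) = (0.35, -0.05) − 0.1·(-2.5755, -1.035) = (0.60755, 0.0535)

(0.60755, 0.0535)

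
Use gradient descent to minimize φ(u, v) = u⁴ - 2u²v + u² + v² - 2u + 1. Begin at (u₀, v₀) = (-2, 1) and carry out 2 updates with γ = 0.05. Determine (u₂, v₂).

∇φ = (4u³ - 4uv + 2u - 2, -2u² + 2v)
Step 1: at (-2, 1), ∇φ = (-30, -6) → (-2, 1) − 0.05·(-30, -6) = (-0.5, 1.3)
Step 2: at (-0.5, 1.3), ∇φ = (-0.9, 2.1) → (-0.5, 1.3) − 0.05·(-0.9, 2.1) = (-0.455, 1.195)

(-0.455, 1.195)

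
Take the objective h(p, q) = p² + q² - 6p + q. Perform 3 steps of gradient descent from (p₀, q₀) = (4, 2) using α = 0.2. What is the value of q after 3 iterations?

0.04

∇h = (2p - 6, 2q + 1)
(p₁, q₁) = (4, 2) − 0.2·(2, 5) = (3.6, 1)
(p₂, q₂) = (3.6, 1) − 0.2·(1.2, 3) = (3.36, 0.4)
(p₃, q₃) = (3.36, 0.4) − 0.2·(0.72, 1.8) = (3.216, 0.04)
q = 0.04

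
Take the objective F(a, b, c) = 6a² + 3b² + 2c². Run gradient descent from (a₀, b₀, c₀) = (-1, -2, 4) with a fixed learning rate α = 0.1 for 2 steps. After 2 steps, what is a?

∇F = (12a, 6b, 4c)
(a₁, b₁, c₁) = (-1, -2, 4) − 0.1·(-12, -12, 16) = (0.2, -0.8, 2.4)
(a₂, b₂, c₂) = (0.2, -0.8, 2.4) − 0.1·(2.4, -4.8, 9.6) = (-0.04, -0.32, 1.44)
a = -0.04

-0.04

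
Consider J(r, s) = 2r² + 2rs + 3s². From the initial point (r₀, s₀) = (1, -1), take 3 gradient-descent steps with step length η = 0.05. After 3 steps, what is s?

∇J = (4r + 2s, 2r + 6s)
(r₁, s₁) = (1, -1) − 0.05·(2, -4) = (0.9, -0.8)
(r₂, s₂) = (0.9, -0.8) − 0.05·(2, -3) = (0.8, -0.65)
(r₃, s₃) = (0.8, -0.65) − 0.05·(1.9, -2.3) = (0.705, -0.535)
s = -0.535

-0.535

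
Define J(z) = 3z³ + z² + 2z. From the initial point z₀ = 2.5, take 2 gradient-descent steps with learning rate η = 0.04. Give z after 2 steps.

J′(z) = 9z² + 2z + 2
z₁ = 2.5 − 0.04·63.25 = -0.03
z₂ = -0.03 − 0.04·1.9481 = -0.107924

-0.107924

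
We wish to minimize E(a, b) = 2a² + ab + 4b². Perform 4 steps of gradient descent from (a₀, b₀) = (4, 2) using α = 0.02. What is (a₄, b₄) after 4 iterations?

(2.76392, 0.78071584)

∇E = (4a + b, a + 8b)
Step 1: at (4, 2), ∇E = (18, 20) → (4, 2) − 0.02·(18, 20) = (3.64, 1.6)
Step 2: at (3.64, 1.6), ∇E = (16.16, 16.44) → (3.64, 1.6) − 0.02·(16.16, 16.44) = (3.3168, 1.2712)
Step 3: at (3.3168, 1.2712), ∇E = (14.5384, 13.4864) → (3.3168, 1.2712) − 0.02·(14.5384, 13.4864) = (3.026032, 1.001472)
Step 4: at (3.026032, 1.001472), ∇E = (13.1056, 11.037808) → (3.026032, 1.001472) − 0.02·(13.1056, 11.037808) = (2.76392, 0.78071584)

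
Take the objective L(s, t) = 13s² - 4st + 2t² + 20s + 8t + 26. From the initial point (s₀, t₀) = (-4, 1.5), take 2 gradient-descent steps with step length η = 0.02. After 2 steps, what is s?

-1.384

∇L = (26s - 4t + 20, -4s + 4t + 8)
(s₁, t₁) = (-4, 1.5) − 0.02·(-90, 30) = (-2.2, 0.9)
(s₂, t₂) = (-2.2, 0.9) − 0.02·(-40.8, 20.4) = (-1.384, 0.492)
s = -1.384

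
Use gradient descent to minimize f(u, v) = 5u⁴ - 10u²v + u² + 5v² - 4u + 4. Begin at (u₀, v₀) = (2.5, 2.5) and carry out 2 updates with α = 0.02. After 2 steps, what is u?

-1.9708468

∇f = (20u³ - 20uv + 2u - 4, -10u² + 10v)
Step 1: at (2.5, 2.5), ∇f = (188.5, -37.5) → (2.5, 2.5) − 0.02·(188.5, -37.5) = (-1.27, 3.25)
Step 2: at (-1.27, 3.25), ∇f = (35.04234, 16.371) → (-1.27, 3.25) − 0.02·(35.04234, 16.371) = (-1.9708468, 2.92258)
u = -1.9708468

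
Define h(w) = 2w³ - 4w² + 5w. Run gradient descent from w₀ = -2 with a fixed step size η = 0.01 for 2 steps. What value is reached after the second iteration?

h′(w) = 6w² - 8w + 5
Step 1: h′(-2) = 45; w₁ = -2 − 0.01·45 = -2.45
Step 2: h′(-2.45) = 60.615; w₂ = -2.45 − 0.01·60.615 = -3.05615

-3.05615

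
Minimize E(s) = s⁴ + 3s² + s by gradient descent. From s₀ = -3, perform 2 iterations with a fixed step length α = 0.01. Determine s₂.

-1.440625

E′(s) = 4s³ + 6s + 1
Step 1: E′(-3) = -125; s₁ = -3 − 0.01·(-125) = -1.75
Step 2: E′(-1.75) = -30.9375; s₂ = -1.75 − 0.01·(-30.9375) = -1.440625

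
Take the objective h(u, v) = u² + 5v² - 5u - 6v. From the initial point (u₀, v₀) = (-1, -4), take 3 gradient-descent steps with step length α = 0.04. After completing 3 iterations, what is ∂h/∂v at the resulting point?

∇h = (2u - 5, 10v - 6)
Step 1: at (-1, -4), ∇h = (-7, -46) → (-1, -4) − 0.04·(-7, -46) = (-0.72, -2.16)
Step 2: at (-0.72, -2.16), ∇h = (-6.44, -27.6) → (-0.72, -2.16) − 0.04·(-6.44, -27.6) = (-0.4624, -1.056)
Step 3: at (-0.4624, -1.056), ∇h = (-5.9248, -16.56) → (-0.4624, -1.056) − 0.04·(-5.9248, -16.56) = (-0.225408, -0.3936)
∂h/∂v at (-0.225408, -0.3936) = -9.936

-9.936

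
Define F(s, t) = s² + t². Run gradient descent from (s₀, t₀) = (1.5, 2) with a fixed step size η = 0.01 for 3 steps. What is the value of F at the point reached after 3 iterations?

5.5365148804

∇F = (2s, 2t)
Step 1: at (1.5, 2), ∇F = (3, 4) → (1.5, 2) − 0.01·(3, 4) = (1.47, 1.96)
Step 2: at (1.47, 1.96), ∇F = (2.94, 3.92) → (1.47, 1.96) − 0.01·(2.94, 3.92) = (1.4406, 1.9208)
Step 3: at (1.4406, 1.9208), ∇F = (2.8812, 3.8416) → (1.4406, 1.9208) − 0.01·(2.8812, 3.8416) = (1.411788, 1.882384)
F(1.411788, 1.882384) = 5.5365148804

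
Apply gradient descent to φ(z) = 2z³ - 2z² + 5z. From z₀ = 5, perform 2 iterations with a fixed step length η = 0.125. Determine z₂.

-124.19921875

φ′(z) = 6z² - 4z + 5
Step 1: φ′(5) = 135; z₁ = 5 − 0.125·135 = -11.875
Step 2: φ′(-11.875) = 898.59375; z₂ = -11.875 − 0.125·898.59375 = -124.19921875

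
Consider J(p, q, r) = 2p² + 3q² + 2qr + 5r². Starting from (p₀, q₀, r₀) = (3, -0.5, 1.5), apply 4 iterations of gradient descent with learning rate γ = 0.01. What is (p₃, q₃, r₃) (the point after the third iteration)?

(2.654208, -0.492048, 1.120544)

∇J = (4p, 6q + 2r, 2q + 10r)
(p₁, q₁, r₁) = (3, -0.5, 1.5) − 0.01·(12, 0, 14) = (2.88, -0.5, 1.36)
(p₂, q₂, r₂) = (2.88, -0.5, 1.36) − 0.01·(11.52, -0.28, 12.6) = (2.7648, -0.4972, 1.234)
(p₃, q₃, r₃) = (2.7648, -0.4972, 1.234) − 0.01·(11.0592, -0.5152, 11.3456) = (2.654208, -0.492048, 1.120544)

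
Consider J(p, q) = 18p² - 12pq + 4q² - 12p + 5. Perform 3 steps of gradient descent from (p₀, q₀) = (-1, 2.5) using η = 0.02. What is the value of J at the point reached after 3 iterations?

1.788959301632

∇J = (36p - 12q - 12, -12p + 8q)
Step 1: at (-1, 2.5), ∇J = (-78, 32) → (-1, 2.5) − 0.02·(-78, 32) = (0.56, 1.86)
Step 2: at (0.56, 1.86), ∇J = (-14.16, 8.16) → (0.56, 1.86) − 0.02·(-14.16, 8.16) = (0.8432, 1.6968)
Step 3: at (0.8432, 1.6968), ∇J = (-2.0064, 3.456) → (0.8432, 1.6968) − 0.02·(-2.0064, 3.456) = (0.883328, 1.62768)
J(0.883328, 1.62768) = 1.788959301632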